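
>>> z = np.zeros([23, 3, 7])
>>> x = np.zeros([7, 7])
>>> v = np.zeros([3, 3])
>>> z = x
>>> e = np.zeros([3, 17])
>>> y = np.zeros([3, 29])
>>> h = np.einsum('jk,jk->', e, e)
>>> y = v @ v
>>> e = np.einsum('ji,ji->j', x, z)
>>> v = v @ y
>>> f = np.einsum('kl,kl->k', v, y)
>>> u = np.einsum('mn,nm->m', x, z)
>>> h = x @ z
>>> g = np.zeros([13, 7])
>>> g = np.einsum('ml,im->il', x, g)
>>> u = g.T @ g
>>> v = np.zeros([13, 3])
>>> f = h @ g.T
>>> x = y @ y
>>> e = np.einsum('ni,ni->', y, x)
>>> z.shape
(7, 7)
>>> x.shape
(3, 3)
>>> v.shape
(13, 3)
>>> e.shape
()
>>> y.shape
(3, 3)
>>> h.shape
(7, 7)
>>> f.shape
(7, 13)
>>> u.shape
(7, 7)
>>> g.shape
(13, 7)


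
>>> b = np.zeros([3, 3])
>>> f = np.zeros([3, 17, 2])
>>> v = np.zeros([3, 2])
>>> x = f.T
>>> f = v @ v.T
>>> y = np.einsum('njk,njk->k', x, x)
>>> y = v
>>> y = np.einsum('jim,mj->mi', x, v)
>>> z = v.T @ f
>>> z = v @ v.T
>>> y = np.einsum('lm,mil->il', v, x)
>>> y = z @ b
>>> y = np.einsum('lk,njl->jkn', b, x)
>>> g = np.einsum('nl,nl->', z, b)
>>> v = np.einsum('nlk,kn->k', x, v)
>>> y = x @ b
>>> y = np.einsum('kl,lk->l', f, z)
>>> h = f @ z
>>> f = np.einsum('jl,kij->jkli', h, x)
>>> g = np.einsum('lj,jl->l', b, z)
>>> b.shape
(3, 3)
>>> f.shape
(3, 2, 3, 17)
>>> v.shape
(3,)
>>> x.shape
(2, 17, 3)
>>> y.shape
(3,)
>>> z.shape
(3, 3)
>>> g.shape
(3,)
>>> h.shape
(3, 3)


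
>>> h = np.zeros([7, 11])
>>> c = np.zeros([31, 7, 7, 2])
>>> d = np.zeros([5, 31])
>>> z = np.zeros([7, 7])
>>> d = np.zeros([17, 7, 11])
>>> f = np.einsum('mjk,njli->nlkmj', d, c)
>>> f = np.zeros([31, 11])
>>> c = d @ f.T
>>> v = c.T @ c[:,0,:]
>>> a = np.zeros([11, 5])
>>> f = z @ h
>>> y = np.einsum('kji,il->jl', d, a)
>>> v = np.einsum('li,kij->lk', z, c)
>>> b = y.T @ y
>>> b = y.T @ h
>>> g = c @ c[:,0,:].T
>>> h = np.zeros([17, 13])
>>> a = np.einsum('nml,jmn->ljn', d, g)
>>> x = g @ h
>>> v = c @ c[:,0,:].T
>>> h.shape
(17, 13)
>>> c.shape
(17, 7, 31)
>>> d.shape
(17, 7, 11)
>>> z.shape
(7, 7)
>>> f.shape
(7, 11)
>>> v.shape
(17, 7, 17)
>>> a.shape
(11, 17, 17)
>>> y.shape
(7, 5)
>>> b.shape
(5, 11)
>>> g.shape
(17, 7, 17)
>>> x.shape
(17, 7, 13)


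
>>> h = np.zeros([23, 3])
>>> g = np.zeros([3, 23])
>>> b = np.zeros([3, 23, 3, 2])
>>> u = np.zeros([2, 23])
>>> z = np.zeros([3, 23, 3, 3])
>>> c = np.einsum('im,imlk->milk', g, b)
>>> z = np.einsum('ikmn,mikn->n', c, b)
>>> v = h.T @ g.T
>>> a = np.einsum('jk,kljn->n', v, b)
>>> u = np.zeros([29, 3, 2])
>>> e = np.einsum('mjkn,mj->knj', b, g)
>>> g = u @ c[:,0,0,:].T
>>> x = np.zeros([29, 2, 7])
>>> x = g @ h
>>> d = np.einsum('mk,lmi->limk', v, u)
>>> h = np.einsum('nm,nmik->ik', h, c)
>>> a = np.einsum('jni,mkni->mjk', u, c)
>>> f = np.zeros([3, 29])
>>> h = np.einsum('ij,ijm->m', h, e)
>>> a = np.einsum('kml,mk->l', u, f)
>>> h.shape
(23,)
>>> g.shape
(29, 3, 23)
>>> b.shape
(3, 23, 3, 2)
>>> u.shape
(29, 3, 2)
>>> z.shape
(2,)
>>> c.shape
(23, 3, 3, 2)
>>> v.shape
(3, 3)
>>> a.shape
(2,)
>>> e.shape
(3, 2, 23)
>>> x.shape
(29, 3, 3)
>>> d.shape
(29, 2, 3, 3)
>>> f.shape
(3, 29)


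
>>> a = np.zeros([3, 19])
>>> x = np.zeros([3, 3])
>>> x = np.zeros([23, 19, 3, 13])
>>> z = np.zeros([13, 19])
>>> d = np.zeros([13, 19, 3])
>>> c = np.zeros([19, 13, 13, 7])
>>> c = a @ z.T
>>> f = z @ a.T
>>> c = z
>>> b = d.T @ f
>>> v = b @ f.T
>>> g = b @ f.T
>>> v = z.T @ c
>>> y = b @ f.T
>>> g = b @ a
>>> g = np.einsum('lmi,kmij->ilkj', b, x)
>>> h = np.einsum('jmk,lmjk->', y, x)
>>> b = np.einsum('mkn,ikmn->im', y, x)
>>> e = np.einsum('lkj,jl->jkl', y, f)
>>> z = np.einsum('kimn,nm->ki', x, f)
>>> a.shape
(3, 19)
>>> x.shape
(23, 19, 3, 13)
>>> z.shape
(23, 19)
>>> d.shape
(13, 19, 3)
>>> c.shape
(13, 19)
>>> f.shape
(13, 3)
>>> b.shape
(23, 3)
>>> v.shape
(19, 19)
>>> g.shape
(3, 3, 23, 13)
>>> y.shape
(3, 19, 13)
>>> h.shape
()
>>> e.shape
(13, 19, 3)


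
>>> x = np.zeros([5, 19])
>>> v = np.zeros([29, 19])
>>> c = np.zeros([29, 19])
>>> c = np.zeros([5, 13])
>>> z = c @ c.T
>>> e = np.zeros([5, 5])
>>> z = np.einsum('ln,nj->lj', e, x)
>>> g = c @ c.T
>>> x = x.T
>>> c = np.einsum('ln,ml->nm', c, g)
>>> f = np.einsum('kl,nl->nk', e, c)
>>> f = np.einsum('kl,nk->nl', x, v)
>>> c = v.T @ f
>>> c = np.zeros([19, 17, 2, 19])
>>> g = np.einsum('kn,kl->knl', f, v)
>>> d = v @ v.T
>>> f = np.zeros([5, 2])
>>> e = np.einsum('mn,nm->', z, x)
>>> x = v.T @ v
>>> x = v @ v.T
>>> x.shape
(29, 29)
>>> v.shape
(29, 19)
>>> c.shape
(19, 17, 2, 19)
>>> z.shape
(5, 19)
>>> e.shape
()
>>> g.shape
(29, 5, 19)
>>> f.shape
(5, 2)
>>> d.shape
(29, 29)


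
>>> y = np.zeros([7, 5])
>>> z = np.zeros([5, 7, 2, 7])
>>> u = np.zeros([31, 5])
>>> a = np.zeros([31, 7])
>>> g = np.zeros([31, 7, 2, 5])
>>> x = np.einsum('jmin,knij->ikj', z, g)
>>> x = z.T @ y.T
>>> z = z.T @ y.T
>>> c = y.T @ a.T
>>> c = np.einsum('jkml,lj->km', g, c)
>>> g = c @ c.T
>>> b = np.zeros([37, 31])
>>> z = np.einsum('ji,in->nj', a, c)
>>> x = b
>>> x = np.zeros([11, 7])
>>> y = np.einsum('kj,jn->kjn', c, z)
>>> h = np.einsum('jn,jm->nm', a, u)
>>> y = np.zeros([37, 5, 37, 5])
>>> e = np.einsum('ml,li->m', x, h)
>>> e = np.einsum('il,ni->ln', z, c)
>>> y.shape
(37, 5, 37, 5)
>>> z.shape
(2, 31)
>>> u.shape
(31, 5)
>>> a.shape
(31, 7)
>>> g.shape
(7, 7)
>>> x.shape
(11, 7)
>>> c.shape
(7, 2)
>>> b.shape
(37, 31)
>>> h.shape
(7, 5)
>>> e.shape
(31, 7)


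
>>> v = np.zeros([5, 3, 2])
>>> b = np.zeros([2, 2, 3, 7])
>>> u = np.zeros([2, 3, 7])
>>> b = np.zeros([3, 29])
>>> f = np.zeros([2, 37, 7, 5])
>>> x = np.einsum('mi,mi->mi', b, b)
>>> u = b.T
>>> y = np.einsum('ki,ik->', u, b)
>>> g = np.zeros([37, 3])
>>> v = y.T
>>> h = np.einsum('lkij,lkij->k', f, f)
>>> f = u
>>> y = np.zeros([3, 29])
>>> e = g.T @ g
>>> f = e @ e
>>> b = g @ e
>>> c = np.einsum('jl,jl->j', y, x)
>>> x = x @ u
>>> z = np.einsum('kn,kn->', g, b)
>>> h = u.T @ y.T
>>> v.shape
()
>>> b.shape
(37, 3)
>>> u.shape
(29, 3)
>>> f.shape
(3, 3)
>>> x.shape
(3, 3)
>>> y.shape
(3, 29)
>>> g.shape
(37, 3)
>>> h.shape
(3, 3)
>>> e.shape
(3, 3)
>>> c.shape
(3,)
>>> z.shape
()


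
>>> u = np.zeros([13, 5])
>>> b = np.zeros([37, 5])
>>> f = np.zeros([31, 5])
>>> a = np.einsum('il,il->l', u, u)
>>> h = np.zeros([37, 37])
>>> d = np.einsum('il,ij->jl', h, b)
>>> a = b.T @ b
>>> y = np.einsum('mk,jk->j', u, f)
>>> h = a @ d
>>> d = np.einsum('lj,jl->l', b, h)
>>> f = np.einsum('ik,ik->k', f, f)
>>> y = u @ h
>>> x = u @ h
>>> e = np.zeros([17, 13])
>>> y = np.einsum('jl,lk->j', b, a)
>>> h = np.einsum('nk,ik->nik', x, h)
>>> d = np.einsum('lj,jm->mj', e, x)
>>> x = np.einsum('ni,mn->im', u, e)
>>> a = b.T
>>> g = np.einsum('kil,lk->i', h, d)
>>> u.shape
(13, 5)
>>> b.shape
(37, 5)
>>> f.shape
(5,)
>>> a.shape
(5, 37)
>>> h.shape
(13, 5, 37)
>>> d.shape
(37, 13)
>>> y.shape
(37,)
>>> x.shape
(5, 17)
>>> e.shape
(17, 13)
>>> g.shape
(5,)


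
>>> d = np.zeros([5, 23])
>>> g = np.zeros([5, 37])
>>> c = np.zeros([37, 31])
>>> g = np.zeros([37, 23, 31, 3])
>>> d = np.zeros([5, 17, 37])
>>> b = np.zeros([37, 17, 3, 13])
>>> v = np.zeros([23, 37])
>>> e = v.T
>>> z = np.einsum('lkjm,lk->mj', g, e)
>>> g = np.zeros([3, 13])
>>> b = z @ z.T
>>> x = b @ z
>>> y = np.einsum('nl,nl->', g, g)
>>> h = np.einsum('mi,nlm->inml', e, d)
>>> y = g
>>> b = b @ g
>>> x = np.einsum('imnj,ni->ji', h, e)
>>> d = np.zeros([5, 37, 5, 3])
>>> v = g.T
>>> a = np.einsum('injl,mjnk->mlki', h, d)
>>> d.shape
(5, 37, 5, 3)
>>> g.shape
(3, 13)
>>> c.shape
(37, 31)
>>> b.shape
(3, 13)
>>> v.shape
(13, 3)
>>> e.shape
(37, 23)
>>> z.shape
(3, 31)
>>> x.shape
(17, 23)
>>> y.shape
(3, 13)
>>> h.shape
(23, 5, 37, 17)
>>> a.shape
(5, 17, 3, 23)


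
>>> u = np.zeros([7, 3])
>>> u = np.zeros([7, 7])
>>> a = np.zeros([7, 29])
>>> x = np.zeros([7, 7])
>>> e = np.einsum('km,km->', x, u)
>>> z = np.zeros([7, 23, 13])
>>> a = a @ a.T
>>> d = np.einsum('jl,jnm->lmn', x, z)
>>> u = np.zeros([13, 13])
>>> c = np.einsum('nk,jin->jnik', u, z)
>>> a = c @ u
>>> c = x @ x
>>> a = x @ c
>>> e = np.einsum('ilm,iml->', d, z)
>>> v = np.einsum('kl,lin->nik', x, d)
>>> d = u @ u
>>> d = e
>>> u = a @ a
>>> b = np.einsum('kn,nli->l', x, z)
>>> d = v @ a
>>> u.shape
(7, 7)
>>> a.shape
(7, 7)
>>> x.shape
(7, 7)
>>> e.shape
()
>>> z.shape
(7, 23, 13)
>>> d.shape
(23, 13, 7)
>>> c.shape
(7, 7)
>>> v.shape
(23, 13, 7)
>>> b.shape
(23,)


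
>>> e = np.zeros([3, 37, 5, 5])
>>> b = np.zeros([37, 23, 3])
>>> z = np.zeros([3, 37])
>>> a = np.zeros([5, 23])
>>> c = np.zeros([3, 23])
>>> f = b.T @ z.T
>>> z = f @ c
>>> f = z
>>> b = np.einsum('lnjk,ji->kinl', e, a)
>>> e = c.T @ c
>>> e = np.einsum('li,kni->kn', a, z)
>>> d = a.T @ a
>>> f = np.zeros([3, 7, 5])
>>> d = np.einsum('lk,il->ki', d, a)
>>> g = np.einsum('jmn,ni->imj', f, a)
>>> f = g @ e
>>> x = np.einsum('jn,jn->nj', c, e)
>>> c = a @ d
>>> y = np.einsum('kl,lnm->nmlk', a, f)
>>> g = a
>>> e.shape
(3, 23)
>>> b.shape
(5, 23, 37, 3)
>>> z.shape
(3, 23, 23)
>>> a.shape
(5, 23)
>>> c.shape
(5, 5)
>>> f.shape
(23, 7, 23)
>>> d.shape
(23, 5)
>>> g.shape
(5, 23)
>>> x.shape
(23, 3)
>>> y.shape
(7, 23, 23, 5)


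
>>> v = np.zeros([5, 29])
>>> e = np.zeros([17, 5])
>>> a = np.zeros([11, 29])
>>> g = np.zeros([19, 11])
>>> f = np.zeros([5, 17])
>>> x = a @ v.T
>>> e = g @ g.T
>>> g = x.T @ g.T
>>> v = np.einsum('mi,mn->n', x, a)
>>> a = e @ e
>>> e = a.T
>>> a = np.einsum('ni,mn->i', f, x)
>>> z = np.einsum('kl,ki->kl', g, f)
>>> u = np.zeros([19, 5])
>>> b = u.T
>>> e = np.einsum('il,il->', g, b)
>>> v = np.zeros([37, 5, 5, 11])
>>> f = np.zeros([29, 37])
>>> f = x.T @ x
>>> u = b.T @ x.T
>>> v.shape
(37, 5, 5, 11)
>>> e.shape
()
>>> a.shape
(17,)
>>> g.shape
(5, 19)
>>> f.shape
(5, 5)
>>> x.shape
(11, 5)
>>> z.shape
(5, 19)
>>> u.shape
(19, 11)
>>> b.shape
(5, 19)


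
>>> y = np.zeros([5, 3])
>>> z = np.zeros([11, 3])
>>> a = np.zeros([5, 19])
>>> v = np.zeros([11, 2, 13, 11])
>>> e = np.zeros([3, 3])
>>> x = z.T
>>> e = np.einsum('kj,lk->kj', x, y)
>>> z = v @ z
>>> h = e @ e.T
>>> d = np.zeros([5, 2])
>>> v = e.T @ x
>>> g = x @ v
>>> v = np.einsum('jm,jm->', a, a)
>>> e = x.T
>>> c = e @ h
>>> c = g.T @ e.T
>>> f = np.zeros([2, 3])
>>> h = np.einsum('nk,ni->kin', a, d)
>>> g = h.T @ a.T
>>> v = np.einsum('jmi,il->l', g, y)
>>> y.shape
(5, 3)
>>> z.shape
(11, 2, 13, 3)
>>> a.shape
(5, 19)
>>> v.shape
(3,)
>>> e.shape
(11, 3)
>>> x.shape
(3, 11)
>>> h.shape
(19, 2, 5)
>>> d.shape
(5, 2)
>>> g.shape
(5, 2, 5)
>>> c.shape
(11, 11)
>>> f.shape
(2, 3)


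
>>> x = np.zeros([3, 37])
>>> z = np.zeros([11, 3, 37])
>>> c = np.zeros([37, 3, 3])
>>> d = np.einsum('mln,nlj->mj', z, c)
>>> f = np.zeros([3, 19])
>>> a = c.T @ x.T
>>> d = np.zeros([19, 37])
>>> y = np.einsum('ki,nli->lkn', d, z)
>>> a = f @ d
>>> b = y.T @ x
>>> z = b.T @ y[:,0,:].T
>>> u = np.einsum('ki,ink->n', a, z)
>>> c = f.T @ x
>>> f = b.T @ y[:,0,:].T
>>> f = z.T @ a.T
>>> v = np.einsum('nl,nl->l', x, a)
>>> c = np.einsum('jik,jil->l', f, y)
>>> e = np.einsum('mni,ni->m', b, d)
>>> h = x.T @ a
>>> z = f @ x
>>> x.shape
(3, 37)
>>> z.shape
(3, 19, 37)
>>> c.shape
(11,)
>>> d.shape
(19, 37)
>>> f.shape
(3, 19, 3)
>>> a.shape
(3, 37)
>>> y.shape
(3, 19, 11)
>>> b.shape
(11, 19, 37)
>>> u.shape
(19,)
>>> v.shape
(37,)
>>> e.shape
(11,)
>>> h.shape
(37, 37)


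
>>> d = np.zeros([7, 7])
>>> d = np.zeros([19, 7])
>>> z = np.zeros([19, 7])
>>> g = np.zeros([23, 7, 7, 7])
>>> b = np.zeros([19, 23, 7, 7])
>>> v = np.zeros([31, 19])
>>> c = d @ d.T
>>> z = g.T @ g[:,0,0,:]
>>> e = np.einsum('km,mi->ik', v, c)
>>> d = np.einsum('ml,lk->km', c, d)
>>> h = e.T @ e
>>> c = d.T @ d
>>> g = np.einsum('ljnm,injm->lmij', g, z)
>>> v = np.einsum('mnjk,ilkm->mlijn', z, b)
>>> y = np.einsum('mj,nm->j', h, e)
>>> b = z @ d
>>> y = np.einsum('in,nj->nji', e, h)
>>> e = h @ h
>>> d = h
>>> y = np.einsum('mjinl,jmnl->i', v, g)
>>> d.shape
(31, 31)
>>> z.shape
(7, 7, 7, 7)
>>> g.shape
(23, 7, 7, 7)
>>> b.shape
(7, 7, 7, 19)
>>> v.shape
(7, 23, 19, 7, 7)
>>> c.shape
(19, 19)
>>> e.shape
(31, 31)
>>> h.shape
(31, 31)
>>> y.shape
(19,)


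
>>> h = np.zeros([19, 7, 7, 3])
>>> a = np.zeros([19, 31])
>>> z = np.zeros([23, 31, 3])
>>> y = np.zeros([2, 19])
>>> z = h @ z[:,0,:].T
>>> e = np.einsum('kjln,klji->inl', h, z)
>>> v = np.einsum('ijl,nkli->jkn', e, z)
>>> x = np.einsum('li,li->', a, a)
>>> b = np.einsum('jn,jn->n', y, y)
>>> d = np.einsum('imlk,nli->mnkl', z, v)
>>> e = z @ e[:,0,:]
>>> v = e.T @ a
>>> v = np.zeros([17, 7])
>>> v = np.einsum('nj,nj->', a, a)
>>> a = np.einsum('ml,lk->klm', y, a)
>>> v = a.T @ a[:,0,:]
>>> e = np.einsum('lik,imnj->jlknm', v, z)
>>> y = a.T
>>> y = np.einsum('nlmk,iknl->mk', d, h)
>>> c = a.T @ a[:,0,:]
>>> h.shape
(19, 7, 7, 3)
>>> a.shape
(31, 19, 2)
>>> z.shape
(19, 7, 7, 23)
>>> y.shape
(23, 7)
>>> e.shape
(23, 2, 2, 7, 7)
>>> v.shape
(2, 19, 2)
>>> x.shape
()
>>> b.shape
(19,)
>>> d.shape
(7, 3, 23, 7)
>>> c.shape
(2, 19, 2)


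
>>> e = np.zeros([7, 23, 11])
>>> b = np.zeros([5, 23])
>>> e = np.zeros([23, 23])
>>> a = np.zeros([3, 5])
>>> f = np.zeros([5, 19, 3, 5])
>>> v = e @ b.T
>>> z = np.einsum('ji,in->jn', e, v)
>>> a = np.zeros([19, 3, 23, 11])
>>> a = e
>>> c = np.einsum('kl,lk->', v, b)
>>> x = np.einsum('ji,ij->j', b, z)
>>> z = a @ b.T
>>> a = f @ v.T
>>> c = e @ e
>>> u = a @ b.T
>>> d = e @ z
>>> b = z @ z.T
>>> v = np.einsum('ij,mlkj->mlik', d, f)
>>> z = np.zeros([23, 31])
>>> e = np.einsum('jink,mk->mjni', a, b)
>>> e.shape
(23, 5, 3, 19)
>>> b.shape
(23, 23)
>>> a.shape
(5, 19, 3, 23)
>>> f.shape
(5, 19, 3, 5)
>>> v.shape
(5, 19, 23, 3)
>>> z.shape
(23, 31)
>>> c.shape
(23, 23)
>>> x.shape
(5,)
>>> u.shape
(5, 19, 3, 5)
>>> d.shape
(23, 5)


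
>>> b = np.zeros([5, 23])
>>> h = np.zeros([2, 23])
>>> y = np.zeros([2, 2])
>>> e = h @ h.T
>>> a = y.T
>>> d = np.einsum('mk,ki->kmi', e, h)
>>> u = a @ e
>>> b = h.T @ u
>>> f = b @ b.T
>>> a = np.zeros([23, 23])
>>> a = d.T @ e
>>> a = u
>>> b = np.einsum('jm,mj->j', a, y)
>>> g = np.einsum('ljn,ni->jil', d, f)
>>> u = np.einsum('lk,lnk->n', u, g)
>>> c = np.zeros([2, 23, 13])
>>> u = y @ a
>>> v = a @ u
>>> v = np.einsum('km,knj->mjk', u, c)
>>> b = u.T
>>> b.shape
(2, 2)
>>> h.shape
(2, 23)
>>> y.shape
(2, 2)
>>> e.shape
(2, 2)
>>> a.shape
(2, 2)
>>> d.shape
(2, 2, 23)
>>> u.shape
(2, 2)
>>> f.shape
(23, 23)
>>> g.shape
(2, 23, 2)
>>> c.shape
(2, 23, 13)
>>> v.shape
(2, 13, 2)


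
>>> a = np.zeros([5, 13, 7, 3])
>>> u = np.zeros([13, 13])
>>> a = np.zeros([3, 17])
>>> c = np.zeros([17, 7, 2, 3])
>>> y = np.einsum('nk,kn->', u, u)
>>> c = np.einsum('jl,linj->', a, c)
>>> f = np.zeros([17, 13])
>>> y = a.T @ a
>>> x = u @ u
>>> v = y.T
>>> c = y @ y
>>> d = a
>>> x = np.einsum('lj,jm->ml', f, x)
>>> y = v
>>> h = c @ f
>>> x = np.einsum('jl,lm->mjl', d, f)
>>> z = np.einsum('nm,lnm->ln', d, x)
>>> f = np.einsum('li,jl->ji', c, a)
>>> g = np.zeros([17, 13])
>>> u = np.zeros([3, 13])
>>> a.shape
(3, 17)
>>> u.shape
(3, 13)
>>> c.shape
(17, 17)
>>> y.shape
(17, 17)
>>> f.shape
(3, 17)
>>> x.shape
(13, 3, 17)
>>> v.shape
(17, 17)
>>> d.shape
(3, 17)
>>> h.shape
(17, 13)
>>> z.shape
(13, 3)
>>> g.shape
(17, 13)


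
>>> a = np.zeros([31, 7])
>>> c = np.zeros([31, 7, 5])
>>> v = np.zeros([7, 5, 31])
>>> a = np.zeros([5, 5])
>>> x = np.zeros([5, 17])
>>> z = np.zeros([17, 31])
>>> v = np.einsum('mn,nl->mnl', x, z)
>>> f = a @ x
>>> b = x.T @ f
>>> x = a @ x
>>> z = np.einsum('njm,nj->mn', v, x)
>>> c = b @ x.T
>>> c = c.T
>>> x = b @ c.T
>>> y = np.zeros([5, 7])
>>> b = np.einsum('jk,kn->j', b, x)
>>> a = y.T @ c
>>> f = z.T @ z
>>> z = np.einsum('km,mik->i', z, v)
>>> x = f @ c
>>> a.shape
(7, 17)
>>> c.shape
(5, 17)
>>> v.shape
(5, 17, 31)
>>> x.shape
(5, 17)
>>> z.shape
(17,)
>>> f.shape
(5, 5)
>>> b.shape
(17,)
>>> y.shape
(5, 7)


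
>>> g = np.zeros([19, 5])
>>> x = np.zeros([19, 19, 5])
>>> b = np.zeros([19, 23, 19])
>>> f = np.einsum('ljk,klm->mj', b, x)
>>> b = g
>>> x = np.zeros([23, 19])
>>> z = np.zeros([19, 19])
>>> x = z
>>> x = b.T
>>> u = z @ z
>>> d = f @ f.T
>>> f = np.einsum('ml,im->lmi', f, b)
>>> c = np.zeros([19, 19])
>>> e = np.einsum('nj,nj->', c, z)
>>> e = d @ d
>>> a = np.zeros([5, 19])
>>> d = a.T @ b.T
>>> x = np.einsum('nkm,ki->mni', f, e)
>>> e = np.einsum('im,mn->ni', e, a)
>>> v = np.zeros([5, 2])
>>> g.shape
(19, 5)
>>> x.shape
(19, 23, 5)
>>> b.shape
(19, 5)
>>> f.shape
(23, 5, 19)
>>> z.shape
(19, 19)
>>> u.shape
(19, 19)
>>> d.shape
(19, 19)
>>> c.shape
(19, 19)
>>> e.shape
(19, 5)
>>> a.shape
(5, 19)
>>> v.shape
(5, 2)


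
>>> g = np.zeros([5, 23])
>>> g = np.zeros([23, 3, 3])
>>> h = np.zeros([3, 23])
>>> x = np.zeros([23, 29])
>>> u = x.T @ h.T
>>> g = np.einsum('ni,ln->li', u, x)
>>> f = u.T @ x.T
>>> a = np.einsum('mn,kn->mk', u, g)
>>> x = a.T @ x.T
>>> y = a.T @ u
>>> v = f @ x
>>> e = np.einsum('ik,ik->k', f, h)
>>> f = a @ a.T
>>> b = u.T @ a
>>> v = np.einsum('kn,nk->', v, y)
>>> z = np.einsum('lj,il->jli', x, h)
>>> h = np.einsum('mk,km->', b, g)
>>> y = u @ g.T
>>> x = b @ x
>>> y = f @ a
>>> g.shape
(23, 3)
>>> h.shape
()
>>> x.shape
(3, 23)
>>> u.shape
(29, 3)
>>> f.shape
(29, 29)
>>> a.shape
(29, 23)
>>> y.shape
(29, 23)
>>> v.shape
()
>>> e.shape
(23,)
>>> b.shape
(3, 23)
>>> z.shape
(23, 23, 3)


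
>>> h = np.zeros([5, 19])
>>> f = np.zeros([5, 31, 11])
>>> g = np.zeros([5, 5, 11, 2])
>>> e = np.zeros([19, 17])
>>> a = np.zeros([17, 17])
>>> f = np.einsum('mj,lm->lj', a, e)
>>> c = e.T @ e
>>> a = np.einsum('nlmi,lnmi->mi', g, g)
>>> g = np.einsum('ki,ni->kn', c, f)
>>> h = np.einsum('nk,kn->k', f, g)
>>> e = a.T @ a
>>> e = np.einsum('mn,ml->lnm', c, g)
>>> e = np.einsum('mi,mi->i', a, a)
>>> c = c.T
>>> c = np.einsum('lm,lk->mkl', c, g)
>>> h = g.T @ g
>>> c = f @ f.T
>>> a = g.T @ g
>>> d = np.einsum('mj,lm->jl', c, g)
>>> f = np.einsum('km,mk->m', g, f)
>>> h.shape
(19, 19)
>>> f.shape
(19,)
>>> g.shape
(17, 19)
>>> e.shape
(2,)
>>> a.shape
(19, 19)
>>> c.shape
(19, 19)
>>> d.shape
(19, 17)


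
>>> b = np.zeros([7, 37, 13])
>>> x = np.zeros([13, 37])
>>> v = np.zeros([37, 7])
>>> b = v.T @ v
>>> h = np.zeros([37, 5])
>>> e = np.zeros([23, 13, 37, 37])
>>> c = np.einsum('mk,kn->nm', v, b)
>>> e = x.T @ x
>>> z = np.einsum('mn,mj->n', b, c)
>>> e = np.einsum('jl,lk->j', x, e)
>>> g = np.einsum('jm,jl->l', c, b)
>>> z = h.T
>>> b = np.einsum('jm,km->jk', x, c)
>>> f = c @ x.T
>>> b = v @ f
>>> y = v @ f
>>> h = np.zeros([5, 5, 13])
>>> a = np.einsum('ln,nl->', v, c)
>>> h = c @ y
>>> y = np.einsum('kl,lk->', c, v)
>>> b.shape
(37, 13)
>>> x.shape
(13, 37)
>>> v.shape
(37, 7)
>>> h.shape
(7, 13)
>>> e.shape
(13,)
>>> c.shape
(7, 37)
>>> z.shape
(5, 37)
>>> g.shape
(7,)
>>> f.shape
(7, 13)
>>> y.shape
()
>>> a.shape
()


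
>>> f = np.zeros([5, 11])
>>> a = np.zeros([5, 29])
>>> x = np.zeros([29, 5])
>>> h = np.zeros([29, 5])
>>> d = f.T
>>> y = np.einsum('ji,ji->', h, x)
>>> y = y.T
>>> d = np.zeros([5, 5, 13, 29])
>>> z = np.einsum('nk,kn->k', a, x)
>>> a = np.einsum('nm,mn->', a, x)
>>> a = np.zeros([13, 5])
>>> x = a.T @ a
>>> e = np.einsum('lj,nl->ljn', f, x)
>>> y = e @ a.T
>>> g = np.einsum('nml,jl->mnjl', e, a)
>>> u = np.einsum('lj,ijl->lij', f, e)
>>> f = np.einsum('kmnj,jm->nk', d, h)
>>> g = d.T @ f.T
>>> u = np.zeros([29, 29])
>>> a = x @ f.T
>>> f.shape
(13, 5)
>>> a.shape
(5, 13)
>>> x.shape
(5, 5)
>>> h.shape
(29, 5)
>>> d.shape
(5, 5, 13, 29)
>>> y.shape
(5, 11, 13)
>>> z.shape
(29,)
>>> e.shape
(5, 11, 5)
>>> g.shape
(29, 13, 5, 13)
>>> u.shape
(29, 29)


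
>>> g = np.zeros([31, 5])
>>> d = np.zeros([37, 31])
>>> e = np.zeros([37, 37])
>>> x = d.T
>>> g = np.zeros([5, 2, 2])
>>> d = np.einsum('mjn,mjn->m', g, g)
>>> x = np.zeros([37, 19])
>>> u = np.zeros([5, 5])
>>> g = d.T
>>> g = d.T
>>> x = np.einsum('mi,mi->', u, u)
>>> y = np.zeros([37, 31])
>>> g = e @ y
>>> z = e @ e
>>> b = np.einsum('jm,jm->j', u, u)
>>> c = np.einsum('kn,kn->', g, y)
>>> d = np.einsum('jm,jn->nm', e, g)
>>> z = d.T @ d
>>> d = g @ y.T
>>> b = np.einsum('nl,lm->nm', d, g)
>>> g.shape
(37, 31)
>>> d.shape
(37, 37)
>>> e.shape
(37, 37)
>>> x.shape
()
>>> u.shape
(5, 5)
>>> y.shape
(37, 31)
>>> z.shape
(37, 37)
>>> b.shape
(37, 31)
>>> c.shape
()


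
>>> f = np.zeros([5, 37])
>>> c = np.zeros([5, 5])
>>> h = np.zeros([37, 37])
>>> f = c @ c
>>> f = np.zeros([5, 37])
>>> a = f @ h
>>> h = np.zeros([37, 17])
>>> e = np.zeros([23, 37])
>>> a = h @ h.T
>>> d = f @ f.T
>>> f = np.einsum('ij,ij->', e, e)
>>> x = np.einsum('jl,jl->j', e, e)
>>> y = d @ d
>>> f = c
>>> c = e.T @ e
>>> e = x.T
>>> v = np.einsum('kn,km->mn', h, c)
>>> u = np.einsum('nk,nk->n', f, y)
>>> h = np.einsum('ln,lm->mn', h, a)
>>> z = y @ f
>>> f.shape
(5, 5)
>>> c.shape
(37, 37)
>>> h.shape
(37, 17)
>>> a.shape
(37, 37)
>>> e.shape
(23,)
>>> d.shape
(5, 5)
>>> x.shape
(23,)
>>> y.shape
(5, 5)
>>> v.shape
(37, 17)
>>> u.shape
(5,)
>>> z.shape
(5, 5)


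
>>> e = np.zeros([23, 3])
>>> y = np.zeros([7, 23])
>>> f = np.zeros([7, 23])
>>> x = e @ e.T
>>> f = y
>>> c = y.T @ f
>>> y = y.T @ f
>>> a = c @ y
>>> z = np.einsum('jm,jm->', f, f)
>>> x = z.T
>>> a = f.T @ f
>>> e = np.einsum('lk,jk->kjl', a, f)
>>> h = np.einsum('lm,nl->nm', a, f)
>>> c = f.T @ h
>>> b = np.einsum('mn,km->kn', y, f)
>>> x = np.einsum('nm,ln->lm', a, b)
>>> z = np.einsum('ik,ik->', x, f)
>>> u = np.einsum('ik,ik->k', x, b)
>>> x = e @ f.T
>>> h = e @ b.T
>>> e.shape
(23, 7, 23)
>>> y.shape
(23, 23)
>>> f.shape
(7, 23)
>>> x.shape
(23, 7, 7)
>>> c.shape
(23, 23)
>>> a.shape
(23, 23)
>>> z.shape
()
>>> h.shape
(23, 7, 7)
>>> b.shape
(7, 23)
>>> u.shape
(23,)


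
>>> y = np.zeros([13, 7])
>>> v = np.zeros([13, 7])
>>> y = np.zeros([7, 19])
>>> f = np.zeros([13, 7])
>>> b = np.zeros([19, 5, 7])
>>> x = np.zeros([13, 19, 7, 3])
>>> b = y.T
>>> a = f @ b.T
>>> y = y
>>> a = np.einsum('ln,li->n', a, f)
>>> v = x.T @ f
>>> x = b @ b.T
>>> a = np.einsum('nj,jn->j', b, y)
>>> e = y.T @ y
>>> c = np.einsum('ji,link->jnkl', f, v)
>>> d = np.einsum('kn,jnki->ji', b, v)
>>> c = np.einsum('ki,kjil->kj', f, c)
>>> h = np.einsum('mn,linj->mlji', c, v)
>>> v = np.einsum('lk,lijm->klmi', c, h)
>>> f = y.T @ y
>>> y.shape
(7, 19)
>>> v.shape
(19, 13, 7, 3)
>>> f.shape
(19, 19)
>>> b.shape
(19, 7)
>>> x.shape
(19, 19)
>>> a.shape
(7,)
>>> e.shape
(19, 19)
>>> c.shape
(13, 19)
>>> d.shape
(3, 7)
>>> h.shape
(13, 3, 7, 7)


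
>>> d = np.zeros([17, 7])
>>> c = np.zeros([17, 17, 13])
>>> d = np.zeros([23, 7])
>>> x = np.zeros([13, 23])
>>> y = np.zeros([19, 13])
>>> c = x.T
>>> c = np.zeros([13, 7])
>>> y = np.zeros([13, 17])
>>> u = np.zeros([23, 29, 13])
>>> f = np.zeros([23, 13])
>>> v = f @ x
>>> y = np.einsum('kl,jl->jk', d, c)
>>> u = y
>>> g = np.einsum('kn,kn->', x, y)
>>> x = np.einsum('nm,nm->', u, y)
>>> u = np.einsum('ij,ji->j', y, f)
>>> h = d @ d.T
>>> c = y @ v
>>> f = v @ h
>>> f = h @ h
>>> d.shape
(23, 7)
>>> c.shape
(13, 23)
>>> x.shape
()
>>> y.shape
(13, 23)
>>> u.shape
(23,)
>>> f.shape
(23, 23)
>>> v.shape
(23, 23)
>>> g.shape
()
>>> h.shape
(23, 23)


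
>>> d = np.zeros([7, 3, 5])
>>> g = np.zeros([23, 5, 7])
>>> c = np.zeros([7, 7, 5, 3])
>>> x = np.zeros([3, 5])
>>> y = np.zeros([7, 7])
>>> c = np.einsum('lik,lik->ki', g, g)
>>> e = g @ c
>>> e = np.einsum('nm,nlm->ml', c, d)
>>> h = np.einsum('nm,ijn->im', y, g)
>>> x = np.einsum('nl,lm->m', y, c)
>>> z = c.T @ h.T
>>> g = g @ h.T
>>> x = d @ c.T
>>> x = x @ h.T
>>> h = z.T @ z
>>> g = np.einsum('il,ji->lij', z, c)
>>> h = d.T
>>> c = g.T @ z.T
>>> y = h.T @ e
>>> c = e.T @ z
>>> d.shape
(7, 3, 5)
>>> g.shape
(23, 5, 7)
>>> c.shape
(3, 23)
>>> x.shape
(7, 3, 23)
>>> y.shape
(7, 3, 3)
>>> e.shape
(5, 3)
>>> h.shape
(5, 3, 7)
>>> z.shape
(5, 23)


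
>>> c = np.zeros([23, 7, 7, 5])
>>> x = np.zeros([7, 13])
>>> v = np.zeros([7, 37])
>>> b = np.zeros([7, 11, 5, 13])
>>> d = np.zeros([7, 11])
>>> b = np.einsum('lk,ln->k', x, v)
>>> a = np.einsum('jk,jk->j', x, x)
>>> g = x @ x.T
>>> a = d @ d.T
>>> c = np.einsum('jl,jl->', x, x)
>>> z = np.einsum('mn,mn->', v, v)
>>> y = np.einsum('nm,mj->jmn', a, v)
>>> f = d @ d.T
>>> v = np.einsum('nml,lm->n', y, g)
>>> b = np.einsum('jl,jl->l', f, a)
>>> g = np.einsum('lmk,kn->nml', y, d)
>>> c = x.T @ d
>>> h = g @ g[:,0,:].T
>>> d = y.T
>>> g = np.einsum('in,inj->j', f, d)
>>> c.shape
(13, 11)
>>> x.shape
(7, 13)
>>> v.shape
(37,)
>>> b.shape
(7,)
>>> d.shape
(7, 7, 37)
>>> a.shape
(7, 7)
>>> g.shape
(37,)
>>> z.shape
()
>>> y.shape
(37, 7, 7)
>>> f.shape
(7, 7)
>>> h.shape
(11, 7, 11)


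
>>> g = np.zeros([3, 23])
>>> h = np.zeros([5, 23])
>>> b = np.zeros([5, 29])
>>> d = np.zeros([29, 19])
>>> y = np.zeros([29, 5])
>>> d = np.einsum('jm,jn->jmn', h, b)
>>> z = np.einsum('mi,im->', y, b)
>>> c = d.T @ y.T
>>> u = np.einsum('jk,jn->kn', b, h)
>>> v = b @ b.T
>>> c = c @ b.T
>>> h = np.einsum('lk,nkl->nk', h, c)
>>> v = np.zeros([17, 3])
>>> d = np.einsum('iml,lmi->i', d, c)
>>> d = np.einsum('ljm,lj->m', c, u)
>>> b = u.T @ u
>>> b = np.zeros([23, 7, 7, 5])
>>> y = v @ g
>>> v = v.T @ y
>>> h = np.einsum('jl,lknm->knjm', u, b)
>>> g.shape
(3, 23)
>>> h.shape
(7, 7, 29, 5)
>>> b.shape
(23, 7, 7, 5)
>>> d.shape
(5,)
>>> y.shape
(17, 23)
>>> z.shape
()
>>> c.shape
(29, 23, 5)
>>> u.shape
(29, 23)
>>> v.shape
(3, 23)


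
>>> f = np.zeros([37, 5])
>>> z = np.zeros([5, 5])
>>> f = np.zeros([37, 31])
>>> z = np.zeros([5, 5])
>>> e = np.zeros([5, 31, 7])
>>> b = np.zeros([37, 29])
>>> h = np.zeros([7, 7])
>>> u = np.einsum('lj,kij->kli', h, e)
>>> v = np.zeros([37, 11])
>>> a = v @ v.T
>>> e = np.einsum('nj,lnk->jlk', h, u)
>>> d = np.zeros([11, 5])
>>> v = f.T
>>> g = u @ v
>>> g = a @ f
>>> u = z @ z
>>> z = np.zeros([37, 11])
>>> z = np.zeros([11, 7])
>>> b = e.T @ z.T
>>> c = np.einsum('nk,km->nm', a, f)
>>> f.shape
(37, 31)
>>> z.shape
(11, 7)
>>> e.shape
(7, 5, 31)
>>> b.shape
(31, 5, 11)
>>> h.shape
(7, 7)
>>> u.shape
(5, 5)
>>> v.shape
(31, 37)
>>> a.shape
(37, 37)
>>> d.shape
(11, 5)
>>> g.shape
(37, 31)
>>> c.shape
(37, 31)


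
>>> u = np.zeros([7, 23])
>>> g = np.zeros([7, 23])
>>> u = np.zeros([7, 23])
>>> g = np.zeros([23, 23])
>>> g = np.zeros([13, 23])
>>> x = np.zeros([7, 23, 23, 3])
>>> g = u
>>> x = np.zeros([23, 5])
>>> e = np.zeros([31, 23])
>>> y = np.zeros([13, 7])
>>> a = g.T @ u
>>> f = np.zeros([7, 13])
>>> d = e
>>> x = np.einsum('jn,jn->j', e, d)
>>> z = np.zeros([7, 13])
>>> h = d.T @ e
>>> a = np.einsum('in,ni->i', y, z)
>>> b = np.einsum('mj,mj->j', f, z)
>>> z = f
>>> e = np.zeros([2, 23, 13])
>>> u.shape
(7, 23)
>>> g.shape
(7, 23)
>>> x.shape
(31,)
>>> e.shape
(2, 23, 13)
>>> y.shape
(13, 7)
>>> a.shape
(13,)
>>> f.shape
(7, 13)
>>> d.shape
(31, 23)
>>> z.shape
(7, 13)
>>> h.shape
(23, 23)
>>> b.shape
(13,)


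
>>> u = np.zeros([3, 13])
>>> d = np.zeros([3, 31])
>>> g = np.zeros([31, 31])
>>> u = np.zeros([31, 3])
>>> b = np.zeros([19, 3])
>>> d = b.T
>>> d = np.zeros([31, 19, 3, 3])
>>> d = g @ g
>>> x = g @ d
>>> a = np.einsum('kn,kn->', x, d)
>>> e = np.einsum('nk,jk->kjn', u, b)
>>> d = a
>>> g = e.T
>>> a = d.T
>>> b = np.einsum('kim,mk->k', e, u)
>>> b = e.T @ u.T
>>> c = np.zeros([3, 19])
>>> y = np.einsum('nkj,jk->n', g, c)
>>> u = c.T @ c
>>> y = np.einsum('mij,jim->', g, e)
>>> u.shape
(19, 19)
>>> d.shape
()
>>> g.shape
(31, 19, 3)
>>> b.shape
(31, 19, 31)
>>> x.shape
(31, 31)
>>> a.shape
()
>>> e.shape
(3, 19, 31)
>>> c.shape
(3, 19)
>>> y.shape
()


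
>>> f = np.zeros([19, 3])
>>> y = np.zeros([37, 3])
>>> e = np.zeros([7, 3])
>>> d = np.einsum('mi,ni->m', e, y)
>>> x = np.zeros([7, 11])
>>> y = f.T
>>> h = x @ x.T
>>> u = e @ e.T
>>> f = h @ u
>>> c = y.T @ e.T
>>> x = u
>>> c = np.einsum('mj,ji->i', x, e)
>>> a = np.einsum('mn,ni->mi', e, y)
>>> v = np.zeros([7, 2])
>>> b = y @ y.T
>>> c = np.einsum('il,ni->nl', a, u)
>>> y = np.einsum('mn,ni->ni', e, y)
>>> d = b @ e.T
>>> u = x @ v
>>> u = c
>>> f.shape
(7, 7)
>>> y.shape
(3, 19)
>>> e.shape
(7, 3)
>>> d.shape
(3, 7)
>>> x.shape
(7, 7)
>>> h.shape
(7, 7)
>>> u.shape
(7, 19)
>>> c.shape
(7, 19)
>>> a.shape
(7, 19)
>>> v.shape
(7, 2)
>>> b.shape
(3, 3)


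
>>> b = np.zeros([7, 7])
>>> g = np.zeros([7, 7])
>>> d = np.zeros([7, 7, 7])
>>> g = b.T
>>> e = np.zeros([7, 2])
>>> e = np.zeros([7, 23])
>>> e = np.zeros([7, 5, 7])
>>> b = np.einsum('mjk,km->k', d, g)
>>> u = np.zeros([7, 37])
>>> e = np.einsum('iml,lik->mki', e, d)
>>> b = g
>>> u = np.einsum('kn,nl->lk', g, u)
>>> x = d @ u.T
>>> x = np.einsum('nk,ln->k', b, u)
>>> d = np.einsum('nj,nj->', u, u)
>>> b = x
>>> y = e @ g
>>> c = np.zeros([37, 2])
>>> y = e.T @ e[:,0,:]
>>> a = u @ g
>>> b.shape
(7,)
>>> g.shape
(7, 7)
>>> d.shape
()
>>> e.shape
(5, 7, 7)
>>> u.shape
(37, 7)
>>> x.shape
(7,)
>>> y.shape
(7, 7, 7)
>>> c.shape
(37, 2)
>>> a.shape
(37, 7)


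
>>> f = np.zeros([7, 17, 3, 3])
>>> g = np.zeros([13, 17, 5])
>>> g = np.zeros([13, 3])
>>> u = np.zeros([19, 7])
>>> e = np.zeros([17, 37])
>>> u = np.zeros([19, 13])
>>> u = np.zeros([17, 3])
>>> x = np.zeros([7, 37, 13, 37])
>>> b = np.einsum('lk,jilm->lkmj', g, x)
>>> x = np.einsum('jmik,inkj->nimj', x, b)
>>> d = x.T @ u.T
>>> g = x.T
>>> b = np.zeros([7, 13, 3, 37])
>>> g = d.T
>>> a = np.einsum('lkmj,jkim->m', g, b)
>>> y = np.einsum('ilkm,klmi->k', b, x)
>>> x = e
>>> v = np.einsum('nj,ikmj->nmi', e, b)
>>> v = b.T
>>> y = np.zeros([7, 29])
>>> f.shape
(7, 17, 3, 3)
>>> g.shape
(17, 13, 37, 7)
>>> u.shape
(17, 3)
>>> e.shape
(17, 37)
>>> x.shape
(17, 37)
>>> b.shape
(7, 13, 3, 37)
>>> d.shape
(7, 37, 13, 17)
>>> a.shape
(37,)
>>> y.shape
(7, 29)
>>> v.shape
(37, 3, 13, 7)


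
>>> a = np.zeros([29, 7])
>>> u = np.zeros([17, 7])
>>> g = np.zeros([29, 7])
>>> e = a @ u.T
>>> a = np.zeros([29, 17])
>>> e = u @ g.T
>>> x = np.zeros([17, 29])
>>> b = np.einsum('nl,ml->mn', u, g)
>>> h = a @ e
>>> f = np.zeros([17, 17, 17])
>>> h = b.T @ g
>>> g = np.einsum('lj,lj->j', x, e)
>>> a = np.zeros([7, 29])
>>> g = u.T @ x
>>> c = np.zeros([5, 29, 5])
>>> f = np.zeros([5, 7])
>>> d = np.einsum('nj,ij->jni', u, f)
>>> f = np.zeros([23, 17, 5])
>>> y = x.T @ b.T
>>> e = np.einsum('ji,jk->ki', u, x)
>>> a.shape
(7, 29)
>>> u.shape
(17, 7)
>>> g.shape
(7, 29)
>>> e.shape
(29, 7)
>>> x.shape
(17, 29)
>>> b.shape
(29, 17)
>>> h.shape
(17, 7)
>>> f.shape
(23, 17, 5)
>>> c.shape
(5, 29, 5)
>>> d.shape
(7, 17, 5)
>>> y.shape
(29, 29)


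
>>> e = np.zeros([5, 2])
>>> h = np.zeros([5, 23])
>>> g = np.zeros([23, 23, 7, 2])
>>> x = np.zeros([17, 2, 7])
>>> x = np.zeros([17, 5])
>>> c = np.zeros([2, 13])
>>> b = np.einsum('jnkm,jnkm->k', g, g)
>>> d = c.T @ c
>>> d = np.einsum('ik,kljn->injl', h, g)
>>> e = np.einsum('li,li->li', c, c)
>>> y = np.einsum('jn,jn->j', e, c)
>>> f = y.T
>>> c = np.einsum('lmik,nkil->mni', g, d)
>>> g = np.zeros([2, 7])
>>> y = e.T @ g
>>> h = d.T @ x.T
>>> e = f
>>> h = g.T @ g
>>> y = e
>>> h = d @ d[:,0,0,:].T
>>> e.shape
(2,)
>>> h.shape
(5, 2, 7, 5)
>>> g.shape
(2, 7)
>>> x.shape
(17, 5)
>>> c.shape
(23, 5, 7)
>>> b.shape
(7,)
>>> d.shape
(5, 2, 7, 23)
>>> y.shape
(2,)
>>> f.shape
(2,)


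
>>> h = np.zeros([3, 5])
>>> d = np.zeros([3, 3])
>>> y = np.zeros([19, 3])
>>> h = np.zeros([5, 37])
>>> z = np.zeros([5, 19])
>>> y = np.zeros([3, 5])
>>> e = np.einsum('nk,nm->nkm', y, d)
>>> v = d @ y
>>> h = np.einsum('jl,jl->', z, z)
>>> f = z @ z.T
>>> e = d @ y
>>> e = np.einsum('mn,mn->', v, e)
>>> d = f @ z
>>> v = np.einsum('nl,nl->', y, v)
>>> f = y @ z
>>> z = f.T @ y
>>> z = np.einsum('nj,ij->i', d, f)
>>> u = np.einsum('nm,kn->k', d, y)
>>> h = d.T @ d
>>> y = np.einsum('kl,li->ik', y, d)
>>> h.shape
(19, 19)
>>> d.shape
(5, 19)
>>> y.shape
(19, 3)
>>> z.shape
(3,)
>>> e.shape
()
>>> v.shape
()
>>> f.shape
(3, 19)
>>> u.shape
(3,)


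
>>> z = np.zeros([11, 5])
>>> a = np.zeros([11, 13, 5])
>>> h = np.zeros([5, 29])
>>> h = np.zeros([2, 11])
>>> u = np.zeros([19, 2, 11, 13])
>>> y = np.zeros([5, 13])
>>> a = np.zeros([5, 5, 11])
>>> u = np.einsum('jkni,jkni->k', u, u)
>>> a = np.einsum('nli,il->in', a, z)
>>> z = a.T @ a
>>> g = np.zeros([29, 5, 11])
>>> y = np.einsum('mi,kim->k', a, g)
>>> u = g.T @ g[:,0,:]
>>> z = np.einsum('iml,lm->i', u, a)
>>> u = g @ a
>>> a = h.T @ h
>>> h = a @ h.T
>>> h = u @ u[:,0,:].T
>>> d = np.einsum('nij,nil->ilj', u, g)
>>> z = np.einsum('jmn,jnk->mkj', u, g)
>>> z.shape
(5, 11, 29)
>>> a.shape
(11, 11)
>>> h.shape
(29, 5, 29)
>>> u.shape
(29, 5, 5)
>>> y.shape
(29,)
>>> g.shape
(29, 5, 11)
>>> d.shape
(5, 11, 5)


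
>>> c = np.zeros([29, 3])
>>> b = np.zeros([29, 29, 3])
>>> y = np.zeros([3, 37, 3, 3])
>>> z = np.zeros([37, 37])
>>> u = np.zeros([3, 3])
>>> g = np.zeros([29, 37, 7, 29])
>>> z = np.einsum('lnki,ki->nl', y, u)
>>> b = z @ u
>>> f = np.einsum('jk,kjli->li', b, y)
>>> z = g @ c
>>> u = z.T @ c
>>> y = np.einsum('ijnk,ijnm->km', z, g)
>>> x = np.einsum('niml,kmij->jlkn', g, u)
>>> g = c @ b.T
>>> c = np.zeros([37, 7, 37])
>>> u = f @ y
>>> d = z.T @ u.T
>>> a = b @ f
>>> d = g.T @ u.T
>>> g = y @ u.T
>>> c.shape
(37, 7, 37)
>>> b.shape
(37, 3)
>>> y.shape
(3, 29)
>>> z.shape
(29, 37, 7, 3)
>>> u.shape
(3, 29)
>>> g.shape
(3, 3)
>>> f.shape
(3, 3)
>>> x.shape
(3, 29, 3, 29)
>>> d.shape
(37, 3)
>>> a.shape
(37, 3)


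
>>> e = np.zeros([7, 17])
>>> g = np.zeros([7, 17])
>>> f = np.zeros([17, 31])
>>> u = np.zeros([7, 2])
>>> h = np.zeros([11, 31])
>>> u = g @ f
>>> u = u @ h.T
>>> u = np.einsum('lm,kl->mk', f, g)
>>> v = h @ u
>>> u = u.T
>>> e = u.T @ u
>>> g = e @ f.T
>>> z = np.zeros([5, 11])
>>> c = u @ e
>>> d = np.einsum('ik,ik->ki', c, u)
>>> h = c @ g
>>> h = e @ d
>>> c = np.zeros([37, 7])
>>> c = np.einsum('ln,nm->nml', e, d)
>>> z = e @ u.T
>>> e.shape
(31, 31)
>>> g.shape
(31, 17)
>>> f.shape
(17, 31)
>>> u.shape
(7, 31)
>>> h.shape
(31, 7)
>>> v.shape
(11, 7)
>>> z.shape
(31, 7)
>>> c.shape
(31, 7, 31)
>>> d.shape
(31, 7)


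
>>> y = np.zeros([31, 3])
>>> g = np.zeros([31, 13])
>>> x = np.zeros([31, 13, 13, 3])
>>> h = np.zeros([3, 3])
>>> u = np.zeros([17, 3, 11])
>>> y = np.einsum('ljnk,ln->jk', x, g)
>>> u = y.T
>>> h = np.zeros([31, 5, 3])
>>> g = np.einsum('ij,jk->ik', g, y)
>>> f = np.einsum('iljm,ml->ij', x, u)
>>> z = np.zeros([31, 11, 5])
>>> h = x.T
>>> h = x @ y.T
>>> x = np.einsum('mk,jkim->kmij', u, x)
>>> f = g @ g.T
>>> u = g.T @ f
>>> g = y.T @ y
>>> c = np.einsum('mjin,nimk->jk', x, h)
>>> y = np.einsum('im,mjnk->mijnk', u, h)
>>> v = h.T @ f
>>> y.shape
(31, 3, 13, 13, 13)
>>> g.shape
(3, 3)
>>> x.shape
(13, 3, 13, 31)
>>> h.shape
(31, 13, 13, 13)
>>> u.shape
(3, 31)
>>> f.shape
(31, 31)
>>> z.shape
(31, 11, 5)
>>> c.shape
(3, 13)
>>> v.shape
(13, 13, 13, 31)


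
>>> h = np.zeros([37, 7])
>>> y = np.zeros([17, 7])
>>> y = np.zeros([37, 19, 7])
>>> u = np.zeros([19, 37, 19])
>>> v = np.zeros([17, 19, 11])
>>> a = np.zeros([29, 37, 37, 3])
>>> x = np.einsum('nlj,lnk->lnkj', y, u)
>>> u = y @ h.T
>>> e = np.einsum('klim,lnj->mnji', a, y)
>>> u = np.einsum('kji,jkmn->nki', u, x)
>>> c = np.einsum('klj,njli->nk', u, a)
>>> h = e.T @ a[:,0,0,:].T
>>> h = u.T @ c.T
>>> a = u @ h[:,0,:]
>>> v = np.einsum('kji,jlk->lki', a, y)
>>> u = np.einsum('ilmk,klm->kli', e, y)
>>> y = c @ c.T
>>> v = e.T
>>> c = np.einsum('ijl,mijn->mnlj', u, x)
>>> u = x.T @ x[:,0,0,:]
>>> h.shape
(37, 37, 29)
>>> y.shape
(29, 29)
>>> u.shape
(7, 19, 37, 7)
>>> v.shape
(37, 7, 19, 3)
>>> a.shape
(7, 37, 29)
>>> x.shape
(19, 37, 19, 7)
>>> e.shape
(3, 19, 7, 37)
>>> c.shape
(19, 7, 3, 19)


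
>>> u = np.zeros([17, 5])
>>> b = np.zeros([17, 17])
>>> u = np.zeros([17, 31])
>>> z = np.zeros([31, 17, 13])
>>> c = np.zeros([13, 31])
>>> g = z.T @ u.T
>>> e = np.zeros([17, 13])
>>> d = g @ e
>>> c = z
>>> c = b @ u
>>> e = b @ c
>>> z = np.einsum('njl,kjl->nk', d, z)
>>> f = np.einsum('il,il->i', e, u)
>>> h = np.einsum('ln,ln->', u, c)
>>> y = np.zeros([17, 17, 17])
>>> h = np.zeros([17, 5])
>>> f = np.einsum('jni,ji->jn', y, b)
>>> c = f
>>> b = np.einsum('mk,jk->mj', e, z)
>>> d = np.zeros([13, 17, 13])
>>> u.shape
(17, 31)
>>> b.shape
(17, 13)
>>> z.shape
(13, 31)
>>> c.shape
(17, 17)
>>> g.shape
(13, 17, 17)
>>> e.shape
(17, 31)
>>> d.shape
(13, 17, 13)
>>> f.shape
(17, 17)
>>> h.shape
(17, 5)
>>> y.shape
(17, 17, 17)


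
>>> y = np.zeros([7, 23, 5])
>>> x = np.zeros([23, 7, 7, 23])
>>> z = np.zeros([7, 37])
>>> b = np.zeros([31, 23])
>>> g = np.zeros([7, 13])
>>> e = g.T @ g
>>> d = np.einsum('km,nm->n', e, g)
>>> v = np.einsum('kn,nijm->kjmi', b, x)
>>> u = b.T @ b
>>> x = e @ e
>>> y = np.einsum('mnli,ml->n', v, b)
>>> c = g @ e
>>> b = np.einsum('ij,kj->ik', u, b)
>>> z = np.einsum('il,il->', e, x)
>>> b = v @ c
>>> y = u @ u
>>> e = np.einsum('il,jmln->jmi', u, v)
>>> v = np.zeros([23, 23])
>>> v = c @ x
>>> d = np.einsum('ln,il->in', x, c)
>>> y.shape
(23, 23)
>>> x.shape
(13, 13)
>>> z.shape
()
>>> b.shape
(31, 7, 23, 13)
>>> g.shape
(7, 13)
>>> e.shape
(31, 7, 23)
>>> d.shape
(7, 13)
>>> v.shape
(7, 13)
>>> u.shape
(23, 23)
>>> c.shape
(7, 13)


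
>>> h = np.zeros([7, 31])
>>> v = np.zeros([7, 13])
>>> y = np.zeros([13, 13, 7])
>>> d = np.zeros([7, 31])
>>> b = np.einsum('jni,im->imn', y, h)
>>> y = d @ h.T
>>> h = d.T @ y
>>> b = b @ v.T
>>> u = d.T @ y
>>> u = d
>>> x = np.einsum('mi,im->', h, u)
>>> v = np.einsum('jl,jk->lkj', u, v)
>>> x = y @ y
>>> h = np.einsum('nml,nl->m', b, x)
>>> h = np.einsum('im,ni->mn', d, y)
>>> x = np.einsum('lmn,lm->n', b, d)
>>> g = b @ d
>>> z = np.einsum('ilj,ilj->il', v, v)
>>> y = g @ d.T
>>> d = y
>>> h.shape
(31, 7)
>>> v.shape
(31, 13, 7)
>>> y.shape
(7, 31, 7)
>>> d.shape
(7, 31, 7)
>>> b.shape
(7, 31, 7)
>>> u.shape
(7, 31)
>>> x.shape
(7,)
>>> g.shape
(7, 31, 31)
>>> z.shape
(31, 13)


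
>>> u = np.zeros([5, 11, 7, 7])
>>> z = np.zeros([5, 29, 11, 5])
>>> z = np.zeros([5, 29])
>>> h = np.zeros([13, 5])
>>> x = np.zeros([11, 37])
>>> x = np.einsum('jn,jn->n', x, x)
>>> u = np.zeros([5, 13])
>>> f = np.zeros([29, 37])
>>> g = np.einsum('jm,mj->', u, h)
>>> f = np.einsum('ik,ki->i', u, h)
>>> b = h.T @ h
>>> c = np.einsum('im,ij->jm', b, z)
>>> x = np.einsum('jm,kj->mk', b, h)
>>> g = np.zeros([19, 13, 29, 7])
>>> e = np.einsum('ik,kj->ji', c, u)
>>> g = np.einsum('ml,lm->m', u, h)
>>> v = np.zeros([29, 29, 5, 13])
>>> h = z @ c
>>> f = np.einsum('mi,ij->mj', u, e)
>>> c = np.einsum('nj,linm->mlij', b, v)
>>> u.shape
(5, 13)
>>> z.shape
(5, 29)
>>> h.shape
(5, 5)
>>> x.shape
(5, 13)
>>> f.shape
(5, 29)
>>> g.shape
(5,)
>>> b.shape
(5, 5)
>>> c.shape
(13, 29, 29, 5)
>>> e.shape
(13, 29)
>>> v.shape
(29, 29, 5, 13)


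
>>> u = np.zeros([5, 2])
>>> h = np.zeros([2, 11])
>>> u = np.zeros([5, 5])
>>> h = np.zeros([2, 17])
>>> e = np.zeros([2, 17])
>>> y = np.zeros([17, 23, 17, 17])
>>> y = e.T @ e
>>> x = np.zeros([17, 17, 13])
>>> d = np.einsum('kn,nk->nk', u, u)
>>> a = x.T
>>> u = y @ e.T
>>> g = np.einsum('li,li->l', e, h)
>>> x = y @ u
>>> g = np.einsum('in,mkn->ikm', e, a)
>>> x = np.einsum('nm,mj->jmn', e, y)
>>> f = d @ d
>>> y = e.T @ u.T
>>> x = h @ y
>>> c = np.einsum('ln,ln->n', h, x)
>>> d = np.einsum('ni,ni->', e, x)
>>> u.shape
(17, 2)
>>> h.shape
(2, 17)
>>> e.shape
(2, 17)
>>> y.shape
(17, 17)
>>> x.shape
(2, 17)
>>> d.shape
()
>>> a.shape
(13, 17, 17)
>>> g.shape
(2, 17, 13)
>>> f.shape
(5, 5)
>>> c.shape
(17,)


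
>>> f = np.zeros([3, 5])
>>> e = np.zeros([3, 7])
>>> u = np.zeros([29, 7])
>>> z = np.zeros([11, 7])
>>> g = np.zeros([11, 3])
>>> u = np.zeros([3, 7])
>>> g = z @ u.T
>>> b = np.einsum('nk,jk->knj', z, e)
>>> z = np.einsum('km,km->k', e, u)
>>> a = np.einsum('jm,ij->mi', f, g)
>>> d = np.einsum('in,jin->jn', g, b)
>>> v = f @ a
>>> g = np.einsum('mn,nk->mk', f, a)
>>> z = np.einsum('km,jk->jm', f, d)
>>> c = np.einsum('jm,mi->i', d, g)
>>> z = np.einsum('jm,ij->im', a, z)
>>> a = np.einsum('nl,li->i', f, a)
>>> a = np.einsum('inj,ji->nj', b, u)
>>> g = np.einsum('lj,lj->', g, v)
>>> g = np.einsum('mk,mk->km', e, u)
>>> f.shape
(3, 5)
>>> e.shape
(3, 7)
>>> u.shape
(3, 7)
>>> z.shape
(7, 11)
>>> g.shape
(7, 3)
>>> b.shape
(7, 11, 3)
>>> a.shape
(11, 3)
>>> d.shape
(7, 3)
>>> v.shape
(3, 11)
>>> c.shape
(11,)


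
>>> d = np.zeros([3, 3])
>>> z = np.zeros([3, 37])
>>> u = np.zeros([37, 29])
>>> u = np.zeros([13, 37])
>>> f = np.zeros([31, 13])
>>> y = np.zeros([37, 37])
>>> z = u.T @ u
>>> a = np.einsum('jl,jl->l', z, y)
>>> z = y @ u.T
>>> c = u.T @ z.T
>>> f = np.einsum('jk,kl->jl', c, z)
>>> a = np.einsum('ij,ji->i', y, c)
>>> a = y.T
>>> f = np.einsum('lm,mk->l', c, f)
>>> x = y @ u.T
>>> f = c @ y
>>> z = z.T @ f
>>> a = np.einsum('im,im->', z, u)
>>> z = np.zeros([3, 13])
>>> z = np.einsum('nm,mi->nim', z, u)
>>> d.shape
(3, 3)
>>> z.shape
(3, 37, 13)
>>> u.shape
(13, 37)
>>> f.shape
(37, 37)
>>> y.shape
(37, 37)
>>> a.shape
()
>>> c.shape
(37, 37)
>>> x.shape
(37, 13)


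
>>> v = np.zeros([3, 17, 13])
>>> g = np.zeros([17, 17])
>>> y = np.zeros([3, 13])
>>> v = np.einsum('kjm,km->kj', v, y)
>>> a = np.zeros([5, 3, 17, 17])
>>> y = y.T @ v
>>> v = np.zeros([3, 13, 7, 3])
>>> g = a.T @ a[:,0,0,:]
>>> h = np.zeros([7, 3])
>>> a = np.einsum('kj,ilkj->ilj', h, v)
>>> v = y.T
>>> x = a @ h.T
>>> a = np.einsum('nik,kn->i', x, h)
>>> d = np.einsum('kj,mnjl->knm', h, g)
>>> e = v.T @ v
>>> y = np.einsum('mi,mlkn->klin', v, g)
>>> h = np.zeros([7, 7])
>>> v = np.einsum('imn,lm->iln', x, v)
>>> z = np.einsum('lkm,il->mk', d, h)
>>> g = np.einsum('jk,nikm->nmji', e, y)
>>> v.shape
(3, 17, 7)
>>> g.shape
(3, 17, 13, 17)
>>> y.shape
(3, 17, 13, 17)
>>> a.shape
(13,)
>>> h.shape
(7, 7)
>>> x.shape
(3, 13, 7)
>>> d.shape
(7, 17, 17)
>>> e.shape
(13, 13)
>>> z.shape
(17, 17)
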